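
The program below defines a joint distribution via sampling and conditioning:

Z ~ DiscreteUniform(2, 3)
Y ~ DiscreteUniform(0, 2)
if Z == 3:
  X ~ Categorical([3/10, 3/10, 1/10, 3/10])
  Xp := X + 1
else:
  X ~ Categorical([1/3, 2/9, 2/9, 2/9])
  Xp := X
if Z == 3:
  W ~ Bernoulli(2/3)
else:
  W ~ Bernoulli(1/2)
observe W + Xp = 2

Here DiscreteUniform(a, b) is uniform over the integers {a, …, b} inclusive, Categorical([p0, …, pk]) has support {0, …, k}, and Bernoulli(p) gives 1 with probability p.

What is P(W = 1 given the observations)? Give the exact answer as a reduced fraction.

Enumerate traces; 12 have nonzero weight after conditioning:
  (Z=2, Y=0, X=1, W=1) weight 1/54
  (Z=2, Y=0, X=2, W=0) weight 1/54
  (Z=2, Y=1, X=1, W=1) weight 1/54
  (Z=2, Y=1, X=2, W=0) weight 1/54
  (Z=2, Y=2, X=1, W=1) weight 1/54
  (Z=2, Y=2, X=2, W=0) weight 1/54
  (Z=3, Y=0, X=0, W=1) weight 1/30
  (Z=3, Y=0, X=1, W=0) weight 1/60
  … 4 more
Group by W:
  weight(W=0) = 19/180
  weight(W=1) = 7/45
Total weight = 19/180 + 7/45 = 47/180
P(W=0 | obs) = 19/180 / 47/180 = 19/47
P(W=1 | obs) = 7/45 / 47/180 = 28/47

P(W = 1 | obs) = 28/47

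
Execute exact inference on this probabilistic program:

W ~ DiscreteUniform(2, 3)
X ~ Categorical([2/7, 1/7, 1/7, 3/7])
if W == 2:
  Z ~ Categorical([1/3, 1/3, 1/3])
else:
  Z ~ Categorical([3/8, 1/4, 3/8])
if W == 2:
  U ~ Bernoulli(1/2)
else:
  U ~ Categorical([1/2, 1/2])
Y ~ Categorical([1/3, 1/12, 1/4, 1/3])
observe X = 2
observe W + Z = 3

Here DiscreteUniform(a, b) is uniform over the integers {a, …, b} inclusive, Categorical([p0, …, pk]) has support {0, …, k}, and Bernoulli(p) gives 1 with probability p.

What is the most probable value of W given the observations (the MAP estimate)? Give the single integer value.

Enumerate traces; 16 have nonzero weight after conditioning:
  (W=2, X=2, Z=1, U=0, Y=0) weight 1/252
  (W=2, X=2, Z=1, U=0, Y=1) weight 1/1008
  (W=2, X=2, Z=1, U=0, Y=2) weight 1/336
  (W=2, X=2, Z=1, U=0, Y=3) weight 1/252
  (W=2, X=2, Z=1, U=1, Y=0) weight 1/252
  (W=2, X=2, Z=1, U=1, Y=1) weight 1/1008
  (W=2, X=2, Z=1, U=1, Y=2) weight 1/336
  (W=2, X=2, Z=1, U=1, Y=3) weight 1/252
  (W=3, X=2, Z=0, U=0, Y=0) weight 1/224
  … 7 more
Group by W:
  weight(W=2) = 1/42
  weight(W=3) = 3/112
Total weight = 1/42 + 3/112 = 17/336
P(W=2 | obs) = 1/42 / 17/336 = 8/17
P(W=3 | obs) = 3/112 / 17/336 = 9/17
argmax = 3

argmax_v P(W = v | obs) = 3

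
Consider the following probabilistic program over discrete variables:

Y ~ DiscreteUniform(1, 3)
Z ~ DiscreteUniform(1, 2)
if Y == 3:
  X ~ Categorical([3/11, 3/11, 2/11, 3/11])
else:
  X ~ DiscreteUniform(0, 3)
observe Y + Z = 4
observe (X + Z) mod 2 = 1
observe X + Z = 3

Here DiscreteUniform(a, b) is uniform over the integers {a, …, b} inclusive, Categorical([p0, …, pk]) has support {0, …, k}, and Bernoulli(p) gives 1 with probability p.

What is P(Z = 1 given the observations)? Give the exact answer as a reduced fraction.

P(Z = 1 | obs) = 8/19

Enumerate traces; 2 have nonzero weight after conditioning:
  (Y=2, Z=2, X=1) weight 1/24
  (Y=3, Z=1, X=2) weight 1/33
Group by Z:
  weight(Z=1) = 1/33
  weight(Z=2) = 1/24
Total weight = 1/33 + 1/24 = 19/264
P(Z=1 | obs) = 1/33 / 19/264 = 8/19
P(Z=2 | obs) = 1/24 / 19/264 = 11/19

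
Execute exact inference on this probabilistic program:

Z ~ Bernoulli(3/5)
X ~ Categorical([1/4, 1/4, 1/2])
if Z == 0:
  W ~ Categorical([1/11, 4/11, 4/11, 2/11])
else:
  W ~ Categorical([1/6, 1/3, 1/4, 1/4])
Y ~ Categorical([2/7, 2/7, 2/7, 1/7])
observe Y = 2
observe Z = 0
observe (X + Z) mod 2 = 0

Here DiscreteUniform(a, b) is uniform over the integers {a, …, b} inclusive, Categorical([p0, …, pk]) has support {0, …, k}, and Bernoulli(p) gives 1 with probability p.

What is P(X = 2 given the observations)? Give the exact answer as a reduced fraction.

P(X = 2 | obs) = 2/3

Enumerate traces; 8 have nonzero weight after conditioning:
  (Z=0, X=0, W=0, Y=2) weight 1/385
  (Z=0, X=0, W=1, Y=2) weight 4/385
  (Z=0, X=0, W=2, Y=2) weight 4/385
  (Z=0, X=0, W=3, Y=2) weight 2/385
  (Z=0, X=2, W=0, Y=2) weight 2/385
  (Z=0, X=2, W=1, Y=2) weight 8/385
  (Z=0, X=2, W=2, Y=2) weight 8/385
  (Z=0, X=2, W=3, Y=2) weight 4/385
Group by X:
  weight(X=0) = 1/35
  weight(X=2) = 2/35
Total weight = 1/35 + 2/35 = 3/35
P(X=0 | obs) = 1/35 / 3/35 = 1/3
P(X=2 | obs) = 2/35 / 3/35 = 2/3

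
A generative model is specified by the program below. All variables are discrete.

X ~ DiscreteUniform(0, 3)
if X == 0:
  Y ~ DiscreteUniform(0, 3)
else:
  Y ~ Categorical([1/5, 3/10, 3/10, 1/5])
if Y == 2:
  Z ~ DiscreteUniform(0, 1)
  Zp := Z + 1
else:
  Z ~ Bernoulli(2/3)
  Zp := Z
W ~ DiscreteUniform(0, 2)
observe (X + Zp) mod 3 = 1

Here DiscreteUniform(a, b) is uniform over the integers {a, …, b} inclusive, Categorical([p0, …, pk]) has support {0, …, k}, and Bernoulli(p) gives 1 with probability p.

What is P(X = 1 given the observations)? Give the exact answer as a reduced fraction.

Enumerate traces; 36 have nonzero weight after conditioning:
  (X=0, Y=0, Z=1, W=0) weight 1/72
  (X=0, Y=0, Z=1, W=1) weight 1/72
  (X=0, Y=0, Z=1, W=2) weight 1/72
  (X=0, Y=1, Z=1, W=0) weight 1/72
  (X=0, Y=1, Z=1, W=1) weight 1/72
  (X=0, Y=1, Z=1, W=2) weight 1/72
  (X=0, Y=2, Z=0, W=0) weight 1/96
  (X=0, Y=2, Z=0, W=1) weight 1/96
  (X=1, Y=0, Z=0, W=0) weight 1/180
  (X=2, Y=2, Z=1, W=0) weight 1/80
  … 26 more
Group by X:
  weight(X=0) = 5/32
  weight(X=1) = 7/120
  weight(X=2) = 3/80
  weight(X=3) = 37/240
Total weight = 5/32 + 7/120 + 3/80 + 37/240 = 13/32
P(X=0 | obs) = 5/32 / 13/32 = 5/13
P(X=1 | obs) = 7/120 / 13/32 = 28/195
P(X=2 | obs) = 3/80 / 13/32 = 6/65
P(X=3 | obs) = 37/240 / 13/32 = 74/195

P(X = 1 | obs) = 28/195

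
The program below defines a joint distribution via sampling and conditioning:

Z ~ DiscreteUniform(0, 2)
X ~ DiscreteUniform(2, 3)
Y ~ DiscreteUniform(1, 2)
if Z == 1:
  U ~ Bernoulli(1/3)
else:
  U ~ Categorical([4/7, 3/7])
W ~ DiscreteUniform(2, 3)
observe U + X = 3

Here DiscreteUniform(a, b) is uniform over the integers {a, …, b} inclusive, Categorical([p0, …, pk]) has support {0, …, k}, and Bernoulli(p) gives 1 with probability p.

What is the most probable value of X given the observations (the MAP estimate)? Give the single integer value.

Enumerate traces; 24 have nonzero weight after conditioning:
  (Z=0, X=2, Y=1, U=1, W=2) weight 1/56
  (Z=0, X=2, Y=1, U=1, W=3) weight 1/56
  (Z=0, X=2, Y=2, U=1, W=2) weight 1/56
  (Z=0, X=2, Y=2, U=1, W=3) weight 1/56
  (Z=0, X=3, Y=1, U=0, W=2) weight 1/42
  (Z=0, X=3, Y=1, U=0, W=3) weight 1/42
  (Z=0, X=3, Y=2, U=0, W=2) weight 1/42
  (Z=0, X=3, Y=2, U=0, W=3) weight 1/42
  … 16 more
Group by X:
  weight(X=2) = 25/126
  weight(X=3) = 19/63
Total weight = 25/126 + 19/63 = 1/2
P(X=2 | obs) = 25/126 / 1/2 = 25/63
P(X=3 | obs) = 19/63 / 1/2 = 38/63
argmax = 3

argmax_v P(X = v | obs) = 3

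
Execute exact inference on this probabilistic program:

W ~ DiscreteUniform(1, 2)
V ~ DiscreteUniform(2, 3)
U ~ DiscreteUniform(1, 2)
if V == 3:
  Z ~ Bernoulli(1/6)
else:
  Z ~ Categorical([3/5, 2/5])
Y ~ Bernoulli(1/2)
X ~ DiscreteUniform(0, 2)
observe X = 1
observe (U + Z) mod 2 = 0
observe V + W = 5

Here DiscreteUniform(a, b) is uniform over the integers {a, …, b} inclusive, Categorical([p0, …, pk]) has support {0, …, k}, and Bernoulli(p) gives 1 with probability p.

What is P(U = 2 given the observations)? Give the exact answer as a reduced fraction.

Enumerate traces; 4 have nonzero weight after conditioning:
  (W=2, V=3, U=1, Z=1, Y=0, X=1) weight 1/288
  (W=2, V=3, U=1, Z=1, Y=1, X=1) weight 1/288
  (W=2, V=3, U=2, Z=0, Y=0, X=1) weight 5/288
  (W=2, V=3, U=2, Z=0, Y=1, X=1) weight 5/288
Group by U:
  weight(U=1) = 1/144
  weight(U=2) = 5/144
Total weight = 1/144 + 5/144 = 1/24
P(U=1 | obs) = 1/144 / 1/24 = 1/6
P(U=2 | obs) = 5/144 / 1/24 = 5/6

P(U = 2 | obs) = 5/6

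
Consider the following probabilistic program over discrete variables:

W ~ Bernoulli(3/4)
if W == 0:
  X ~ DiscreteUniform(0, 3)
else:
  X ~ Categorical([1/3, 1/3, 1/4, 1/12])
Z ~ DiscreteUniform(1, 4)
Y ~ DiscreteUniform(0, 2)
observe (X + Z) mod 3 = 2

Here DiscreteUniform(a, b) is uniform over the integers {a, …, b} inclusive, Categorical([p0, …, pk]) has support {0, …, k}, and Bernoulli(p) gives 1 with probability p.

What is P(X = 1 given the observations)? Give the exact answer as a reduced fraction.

Enumerate traces; 30 have nonzero weight after conditioning:
  (W=0, X=0, Z=2, Y=0) weight 1/192
  (W=0, X=0, Z=2, Y=1) weight 1/192
  (W=0, X=0, Z=2, Y=2) weight 1/192
  (W=0, X=1, Z=1, Y=0) weight 1/192
  (W=0, X=1, Z=1, Y=1) weight 1/192
  (W=0, X=1, Z=1, Y=2) weight 1/192
  (W=0, X=1, Z=4, Y=0) weight 1/192
  (W=0, X=1, Z=4, Y=1) weight 1/192
  (W=0, X=2, Z=3, Y=0) weight 1/192
  (W=0, X=3, Z=2, Y=0) weight 1/192
  … 20 more
Group by X:
  weight(X=0) = 5/64
  weight(X=1) = 5/32
  weight(X=2) = 1/16
  weight(X=3) = 1/32
Total weight = 5/64 + 5/32 + 1/16 + 1/32 = 21/64
P(X=0 | obs) = 5/64 / 21/64 = 5/21
P(X=1 | obs) = 5/32 / 21/64 = 10/21
P(X=2 | obs) = 1/16 / 21/64 = 4/21
P(X=3 | obs) = 1/32 / 21/64 = 2/21

P(X = 1 | obs) = 10/21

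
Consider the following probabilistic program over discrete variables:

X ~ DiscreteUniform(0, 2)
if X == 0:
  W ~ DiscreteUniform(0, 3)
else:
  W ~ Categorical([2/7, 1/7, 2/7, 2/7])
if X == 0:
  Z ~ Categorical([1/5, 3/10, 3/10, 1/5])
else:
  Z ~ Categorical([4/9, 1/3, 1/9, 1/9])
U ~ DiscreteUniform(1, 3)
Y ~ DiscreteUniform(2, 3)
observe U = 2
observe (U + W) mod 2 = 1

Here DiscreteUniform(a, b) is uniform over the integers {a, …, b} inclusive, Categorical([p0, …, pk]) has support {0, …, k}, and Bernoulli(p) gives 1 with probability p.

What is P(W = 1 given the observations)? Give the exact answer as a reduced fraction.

P(W = 1 | obs) = 15/38

Enumerate traces; 48 have nonzero weight after conditioning:
  (X=0, W=1, Z=0, U=2, Y=2) weight 1/360
  (X=0, W=1, Z=0, U=2, Y=3) weight 1/360
  (X=0, W=1, Z=1, U=2, Y=2) weight 1/240
  (X=0, W=1, Z=1, U=2, Y=3) weight 1/240
  (X=0, W=1, Z=2, U=2, Y=2) weight 1/240
  (X=0, W=1, Z=2, U=2, Y=3) weight 1/240
  (X=0, W=1, Z=3, U=2, Y=2) weight 1/360
  (X=0, W=1, Z=3, U=2, Y=3) weight 1/360
  (X=0, W=3, Z=0, U=2, Y=2) weight 1/360
  … 39 more
Group by W:
  weight(W=1) = 5/84
  weight(W=3) = 23/252
Total weight = 5/84 + 23/252 = 19/126
P(W=1 | obs) = 5/84 / 19/126 = 15/38
P(W=3 | obs) = 23/252 / 19/126 = 23/38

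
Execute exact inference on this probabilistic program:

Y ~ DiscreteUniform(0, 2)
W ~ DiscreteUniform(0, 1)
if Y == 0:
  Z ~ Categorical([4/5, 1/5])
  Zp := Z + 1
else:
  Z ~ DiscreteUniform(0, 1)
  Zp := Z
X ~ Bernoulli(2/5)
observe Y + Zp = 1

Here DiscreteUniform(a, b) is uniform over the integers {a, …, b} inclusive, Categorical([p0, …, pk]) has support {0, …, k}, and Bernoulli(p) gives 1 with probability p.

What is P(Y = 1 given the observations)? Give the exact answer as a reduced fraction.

Enumerate traces; 8 have nonzero weight after conditioning:
  (Y=0, W=0, Z=0, X=0) weight 2/25
  (Y=0, W=0, Z=0, X=1) weight 4/75
  (Y=0, W=1, Z=0, X=0) weight 2/25
  (Y=0, W=1, Z=0, X=1) weight 4/75
  (Y=1, W=0, Z=0, X=0) weight 1/20
  (Y=1, W=0, Z=0, X=1) weight 1/30
  (Y=1, W=1, Z=0, X=0) weight 1/20
  (Y=1, W=1, Z=0, X=1) weight 1/30
Group by Y:
  weight(Y=0) = 4/15
  weight(Y=1) = 1/6
Total weight = 4/15 + 1/6 = 13/30
P(Y=0 | obs) = 4/15 / 13/30 = 8/13
P(Y=1 | obs) = 1/6 / 13/30 = 5/13

P(Y = 1 | obs) = 5/13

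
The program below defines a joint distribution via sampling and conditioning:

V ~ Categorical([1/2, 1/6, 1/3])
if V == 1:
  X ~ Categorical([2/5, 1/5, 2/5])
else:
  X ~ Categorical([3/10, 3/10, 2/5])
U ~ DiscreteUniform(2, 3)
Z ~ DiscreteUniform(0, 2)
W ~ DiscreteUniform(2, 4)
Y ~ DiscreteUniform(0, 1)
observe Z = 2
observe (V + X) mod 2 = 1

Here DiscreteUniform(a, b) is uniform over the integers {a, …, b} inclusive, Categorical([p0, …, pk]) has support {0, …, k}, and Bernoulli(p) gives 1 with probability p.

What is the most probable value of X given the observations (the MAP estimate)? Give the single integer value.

argmax_v P(X = v | obs) = 1

Enumerate traces; 48 have nonzero weight after conditioning:
  (V=0, X=1, U=2, Z=2, W=2, Y=0) weight 1/240
  (V=0, X=1, U=2, Z=2, W=2, Y=1) weight 1/240
  (V=0, X=1, U=2, Z=2, W=3, Y=0) weight 1/240
  (V=0, X=1, U=2, Z=2, W=3, Y=1) weight 1/240
  (V=0, X=1, U=2, Z=2, W=4, Y=0) weight 1/240
  (V=0, X=1, U=2, Z=2, W=4, Y=1) weight 1/240
  (V=0, X=1, U=3, Z=2, W=2, Y=0) weight 1/240
  (V=0, X=1, U=3, Z=2, W=2, Y=1) weight 1/240
  (V=1, X=0, U=2, Z=2, W=2, Y=0) weight 1/540
  (V=1, X=2, U=2, Z=2, W=2, Y=0) weight 1/540
  … 38 more
Group by X:
  weight(X=0) = 1/45
  weight(X=1) = 1/12
  weight(X=2) = 1/45
Total weight = 1/45 + 1/12 + 1/45 = 23/180
P(X=0 | obs) = 1/45 / 23/180 = 4/23
P(X=1 | obs) = 1/12 / 23/180 = 15/23
P(X=2 | obs) = 1/45 / 23/180 = 4/23
argmax = 1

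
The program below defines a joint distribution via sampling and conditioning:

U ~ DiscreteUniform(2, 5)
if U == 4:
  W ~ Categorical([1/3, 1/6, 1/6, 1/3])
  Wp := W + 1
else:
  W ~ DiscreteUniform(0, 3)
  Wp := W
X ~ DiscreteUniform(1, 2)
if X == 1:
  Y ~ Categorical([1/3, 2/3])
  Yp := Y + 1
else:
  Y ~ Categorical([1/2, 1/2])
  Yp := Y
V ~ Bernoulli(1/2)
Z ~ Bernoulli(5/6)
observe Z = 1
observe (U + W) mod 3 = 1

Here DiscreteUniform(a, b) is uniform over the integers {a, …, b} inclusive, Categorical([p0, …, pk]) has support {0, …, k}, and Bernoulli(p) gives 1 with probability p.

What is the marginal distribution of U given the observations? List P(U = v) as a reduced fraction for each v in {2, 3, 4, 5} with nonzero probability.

P(U=2) = 3/17, P(U=3) = 3/17, P(U=4) = 8/17, P(U=5) = 3/17

Enumerate traces; 40 have nonzero weight after conditioning:
  (U=2, W=2, X=1, Y=0, V=0, Z=1) weight 5/1152
  (U=2, W=2, X=1, Y=0, V=1, Z=1) weight 5/1152
  (U=2, W=2, X=1, Y=1, V=0, Z=1) weight 5/576
  (U=2, W=2, X=1, Y=1, V=1, Z=1) weight 5/576
  (U=2, W=2, X=2, Y=0, V=0, Z=1) weight 5/768
  (U=2, W=2, X=2, Y=0, V=1, Z=1) weight 5/768
  (U=2, W=2, X=2, Y=1, V=0, Z=1) weight 5/768
  (U=2, W=2, X=2, Y=1, V=1, Z=1) weight 5/768
  (U=3, W=1, X=1, Y=0, V=0, Z=1) weight 5/1152
  (U=4, W=0, X=1, Y=0, V=0, Z=1) weight 5/864
  … 30 more
Group by U:
  weight(U=2) = 5/96
  weight(U=3) = 5/96
  weight(U=4) = 5/36
  weight(U=5) = 5/96
Total weight = 5/96 + 5/96 + 5/36 + 5/96 = 85/288
P(U=2 | obs) = 5/96 / 85/288 = 3/17
P(U=3 | obs) = 5/96 / 85/288 = 3/17
P(U=4 | obs) = 5/36 / 85/288 = 8/17
P(U=5 | obs) = 5/96 / 85/288 = 3/17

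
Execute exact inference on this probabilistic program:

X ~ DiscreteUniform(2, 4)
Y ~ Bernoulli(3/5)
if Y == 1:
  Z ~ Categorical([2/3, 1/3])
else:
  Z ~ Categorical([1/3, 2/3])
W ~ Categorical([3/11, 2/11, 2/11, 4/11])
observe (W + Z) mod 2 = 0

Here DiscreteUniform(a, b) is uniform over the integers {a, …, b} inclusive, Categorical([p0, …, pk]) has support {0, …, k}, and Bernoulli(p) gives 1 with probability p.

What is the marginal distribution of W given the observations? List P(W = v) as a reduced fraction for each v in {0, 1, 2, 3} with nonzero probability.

Enumerate traces; 24 have nonzero weight after conditioning:
  (X=2, Y=0, Z=0, W=0) weight 2/165
  (X=2, Y=0, Z=0, W=2) weight 4/495
  (X=2, Y=0, Z=1, W=1) weight 8/495
  (X=2, Y=0, Z=1, W=3) weight 16/495
  (X=2, Y=1, Z=0, W=0) weight 2/55
  (X=2, Y=1, Z=0, W=2) weight 4/165
  (X=2, Y=1, Z=1, W=1) weight 2/165
  (X=2, Y=1, Z=1, W=3) weight 4/165
  … 16 more
Group by W:
  weight(W=0) = 8/55
  weight(W=1) = 14/165
  weight(W=2) = 16/165
  weight(W=3) = 28/165
Total weight = 8/55 + 14/165 + 16/165 + 28/165 = 82/165
P(W=0 | obs) = 8/55 / 82/165 = 12/41
P(W=1 | obs) = 14/165 / 82/165 = 7/41
P(W=2 | obs) = 16/165 / 82/165 = 8/41
P(W=3 | obs) = 28/165 / 82/165 = 14/41

P(W=0) = 12/41, P(W=1) = 7/41, P(W=2) = 8/41, P(W=3) = 14/41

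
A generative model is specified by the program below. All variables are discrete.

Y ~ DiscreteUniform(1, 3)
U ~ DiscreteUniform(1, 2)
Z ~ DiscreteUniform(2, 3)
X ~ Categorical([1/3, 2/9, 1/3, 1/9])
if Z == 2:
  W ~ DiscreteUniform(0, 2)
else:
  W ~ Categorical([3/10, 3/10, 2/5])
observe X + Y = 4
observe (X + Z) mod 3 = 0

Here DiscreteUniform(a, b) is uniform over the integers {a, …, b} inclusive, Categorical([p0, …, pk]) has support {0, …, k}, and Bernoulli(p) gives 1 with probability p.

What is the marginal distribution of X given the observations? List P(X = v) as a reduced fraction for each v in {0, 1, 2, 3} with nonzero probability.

Enumerate traces; 12 have nonzero weight after conditioning:
  (Y=1, U=1, Z=3, X=3, W=0) weight 1/360
  (Y=1, U=1, Z=3, X=3, W=1) weight 1/360
  (Y=1, U=1, Z=3, X=3, W=2) weight 1/270
  (Y=1, U=2, Z=3, X=3, W=0) weight 1/360
  (Y=1, U=2, Z=3, X=3, W=1) weight 1/360
  (Y=1, U=2, Z=3, X=3, W=2) weight 1/270
  (Y=3, U=1, Z=2, X=1, W=0) weight 1/162
  (Y=3, U=1, Z=2, X=1, W=1) weight 1/162
  … 4 more
Group by X:
  weight(X=1) = 1/27
  weight(X=3) = 1/54
Total weight = 1/27 + 1/54 = 1/18
P(X=1 | obs) = 1/27 / 1/18 = 2/3
P(X=3 | obs) = 1/54 / 1/18 = 1/3

P(X=1) = 2/3, P(X=3) = 1/3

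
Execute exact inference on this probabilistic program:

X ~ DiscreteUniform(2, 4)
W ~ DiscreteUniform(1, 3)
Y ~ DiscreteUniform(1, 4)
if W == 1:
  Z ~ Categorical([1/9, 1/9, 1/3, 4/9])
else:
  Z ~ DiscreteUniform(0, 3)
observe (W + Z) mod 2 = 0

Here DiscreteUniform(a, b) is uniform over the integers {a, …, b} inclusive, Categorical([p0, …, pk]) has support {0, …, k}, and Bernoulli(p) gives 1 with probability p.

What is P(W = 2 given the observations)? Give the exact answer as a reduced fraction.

P(W = 2 | obs) = 9/28

Enumerate traces; 72 have nonzero weight after conditioning:
  (X=2, W=1, Y=1, Z=1) weight 1/324
  (X=2, W=1, Y=1, Z=3) weight 1/81
  (X=2, W=1, Y=2, Z=1) weight 1/324
  (X=2, W=1, Y=2, Z=3) weight 1/81
  (X=2, W=1, Y=3, Z=1) weight 1/324
  (X=2, W=1, Y=3, Z=3) weight 1/81
  (X=2, W=1, Y=4, Z=1) weight 1/324
  (X=2, W=1, Y=4, Z=3) weight 1/81
  (X=2, W=2, Y=1, Z=0) weight 1/144
  (X=2, W=3, Y=1, Z=1) weight 1/144
  … 62 more
Group by W:
  weight(W=1) = 5/27
  weight(W=2) = 1/6
  weight(W=3) = 1/6
Total weight = 5/27 + 1/6 + 1/6 = 14/27
P(W=1 | obs) = 5/27 / 14/27 = 5/14
P(W=2 | obs) = 1/6 / 14/27 = 9/28
P(W=3 | obs) = 1/6 / 14/27 = 9/28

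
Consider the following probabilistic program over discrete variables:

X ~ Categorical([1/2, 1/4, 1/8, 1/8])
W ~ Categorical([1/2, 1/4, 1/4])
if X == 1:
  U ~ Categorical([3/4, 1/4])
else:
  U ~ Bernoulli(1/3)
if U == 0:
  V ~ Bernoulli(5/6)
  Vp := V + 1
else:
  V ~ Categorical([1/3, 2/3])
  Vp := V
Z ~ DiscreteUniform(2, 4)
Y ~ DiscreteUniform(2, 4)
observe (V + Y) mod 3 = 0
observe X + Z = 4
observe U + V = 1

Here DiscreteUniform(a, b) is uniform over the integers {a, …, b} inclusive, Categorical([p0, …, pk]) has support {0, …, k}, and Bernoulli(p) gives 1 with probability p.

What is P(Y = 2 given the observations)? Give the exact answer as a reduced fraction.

Enumerate traces; 18 have nonzero weight after conditioning:
  (X=0, W=0, U=0, V=1, Z=4, Y=2) weight 5/324
  (X=0, W=0, U=1, V=0, Z=4, Y=3) weight 1/324
  (X=0, W=1, U=0, V=1, Z=4, Y=2) weight 5/648
  (X=0, W=1, U=1, V=0, Z=4, Y=3) weight 1/648
  (X=0, W=2, U=0, V=1, Z=4, Y=2) weight 5/648
  (X=0, W=2, U=1, V=0, Z=4, Y=3) weight 1/648
  (X=1, W=0, U=0, V=1, Z=3, Y=2) weight 5/576
  (X=1, W=0, U=1, V=0, Z=3, Y=3) weight 1/864
  … 10 more
Group by Y:
  weight(Y=2) = 145/2592
  weight(Y=3) = 13/1296
Total weight = 145/2592 + 13/1296 = 19/288
P(Y=2 | obs) = 145/2592 / 19/288 = 145/171
P(Y=3 | obs) = 13/1296 / 19/288 = 26/171

P(Y = 2 | obs) = 145/171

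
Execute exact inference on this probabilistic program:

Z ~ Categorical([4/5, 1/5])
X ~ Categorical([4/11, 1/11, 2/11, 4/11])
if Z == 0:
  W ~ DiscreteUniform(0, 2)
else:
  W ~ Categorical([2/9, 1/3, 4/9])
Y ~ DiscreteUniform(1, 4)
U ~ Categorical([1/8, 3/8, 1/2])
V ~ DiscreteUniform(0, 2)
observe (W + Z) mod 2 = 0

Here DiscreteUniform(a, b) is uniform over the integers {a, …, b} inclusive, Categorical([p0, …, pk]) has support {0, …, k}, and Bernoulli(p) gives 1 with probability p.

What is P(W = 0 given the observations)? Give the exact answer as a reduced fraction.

P(W = 0 | obs) = 4/9

Enumerate traces; 432 have nonzero weight after conditioning:
  (Z=0, X=0, W=0, Y=1, U=0, V=0) weight 1/990
  (Z=0, X=0, W=0, Y=1, U=0, V=1) weight 1/990
  (Z=0, X=0, W=0, Y=1, U=0, V=2) weight 1/990
  (Z=0, X=0, W=0, Y=1, U=1, V=0) weight 1/330
  (Z=0, X=0, W=0, Y=1, U=1, V=1) weight 1/330
  (Z=0, X=0, W=0, Y=1, U=1, V=2) weight 1/330
  (Z=0, X=0, W=0, Y=1, U=2, V=0) weight 2/495
  (Z=0, X=0, W=0, Y=1, U=2, V=1) weight 2/495
  (Z=0, X=0, W=2, Y=1, U=0, V=0) weight 1/990
  (Z=1, X=0, W=1, Y=1, U=0, V=0) weight 1/3960
  … 422 more
Group by W:
  weight(W=0) = 4/15
  weight(W=1) = 1/15
  weight(W=2) = 4/15
Total weight = 4/15 + 1/15 + 4/15 = 3/5
P(W=0 | obs) = 4/15 / 3/5 = 4/9
P(W=1 | obs) = 1/15 / 3/5 = 1/9
P(W=2 | obs) = 4/15 / 3/5 = 4/9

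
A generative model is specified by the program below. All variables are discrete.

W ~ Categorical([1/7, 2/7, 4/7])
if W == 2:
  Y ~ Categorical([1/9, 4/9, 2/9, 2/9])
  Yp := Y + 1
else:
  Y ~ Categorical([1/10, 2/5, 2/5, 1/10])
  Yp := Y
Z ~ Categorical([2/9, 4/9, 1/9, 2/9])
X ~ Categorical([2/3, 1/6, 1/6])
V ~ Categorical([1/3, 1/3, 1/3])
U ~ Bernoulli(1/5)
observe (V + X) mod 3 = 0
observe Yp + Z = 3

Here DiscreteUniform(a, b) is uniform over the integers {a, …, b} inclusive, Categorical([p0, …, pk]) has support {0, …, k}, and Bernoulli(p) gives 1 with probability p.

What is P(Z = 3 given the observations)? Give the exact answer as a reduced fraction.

P(Z = 3 | obs) = 9/248

Enumerate traces; 66 have nonzero weight after conditioning:
  (W=0, Y=0, Z=3, X=0, V=0, U=0) weight 8/14175
  (W=0, Y=0, Z=3, X=0, V=0, U=1) weight 2/14175
  (W=0, Y=0, Z=3, X=1, V=2, U=0) weight 2/14175
  (W=0, Y=0, Z=3, X=1, V=2, U=1) weight 1/28350
  (W=0, Y=0, Z=3, X=2, V=1, U=0) weight 2/14175
  (W=0, Y=0, Z=3, X=2, V=1, U=1) weight 1/28350
  (W=0, Y=1, Z=2, X=0, V=0, U=0) weight 16/14175
  (W=0, Y=1, Z=2, X=0, V=0, U=1) weight 4/14175
  (W=0, Y=2, Z=1, X=0, V=0, U=0) weight 64/14175
  (W=0, Y=3, Z=0, X=0, V=0, U=0) weight 8/14175
  … 56 more
Group by Z:
  weight(Z=0) = 107/8505
  weight(Z=1) = 536/8505
  weight(Z=2) = 74/8505
  weight(Z=3) = 1/315
Total weight = 107/8505 + 536/8505 + 74/8505 + 1/315 = 248/2835
P(Z=0 | obs) = 107/8505 / 248/2835 = 107/744
P(Z=1 | obs) = 536/8505 / 248/2835 = 67/93
P(Z=2 | obs) = 74/8505 / 248/2835 = 37/372
P(Z=3 | obs) = 1/315 / 248/2835 = 9/248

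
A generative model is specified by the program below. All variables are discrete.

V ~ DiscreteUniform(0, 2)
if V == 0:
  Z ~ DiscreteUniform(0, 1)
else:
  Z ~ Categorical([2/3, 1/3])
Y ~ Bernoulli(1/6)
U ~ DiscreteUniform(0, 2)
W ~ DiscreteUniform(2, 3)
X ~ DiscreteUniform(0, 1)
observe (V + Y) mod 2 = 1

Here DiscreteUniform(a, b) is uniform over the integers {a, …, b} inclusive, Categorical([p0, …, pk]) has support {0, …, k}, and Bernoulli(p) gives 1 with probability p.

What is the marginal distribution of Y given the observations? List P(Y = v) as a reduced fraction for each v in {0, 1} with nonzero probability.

Enumerate traces; 72 have nonzero weight after conditioning:
  (V=0, Z=0, Y=1, U=0, W=2, X=0) weight 1/432
  (V=0, Z=0, Y=1, U=0, W=2, X=1) weight 1/432
  (V=0, Z=0, Y=1, U=0, W=3, X=0) weight 1/432
  (V=0, Z=0, Y=1, U=0, W=3, X=1) weight 1/432
  (V=0, Z=0, Y=1, U=1, W=2, X=0) weight 1/432
  (V=0, Z=0, Y=1, U=1, W=2, X=1) weight 1/432
  (V=0, Z=0, Y=1, U=1, W=3, X=0) weight 1/432
  (V=0, Z=0, Y=1, U=1, W=3, X=1) weight 1/432
  (V=1, Z=0, Y=0, U=0, W=2, X=0) weight 5/324
  … 63 more
Group by Y:
  weight(Y=0) = 5/18
  weight(Y=1) = 1/9
Total weight = 5/18 + 1/9 = 7/18
P(Y=0 | obs) = 5/18 / 7/18 = 5/7
P(Y=1 | obs) = 1/9 / 7/18 = 2/7

P(Y=0) = 5/7, P(Y=1) = 2/7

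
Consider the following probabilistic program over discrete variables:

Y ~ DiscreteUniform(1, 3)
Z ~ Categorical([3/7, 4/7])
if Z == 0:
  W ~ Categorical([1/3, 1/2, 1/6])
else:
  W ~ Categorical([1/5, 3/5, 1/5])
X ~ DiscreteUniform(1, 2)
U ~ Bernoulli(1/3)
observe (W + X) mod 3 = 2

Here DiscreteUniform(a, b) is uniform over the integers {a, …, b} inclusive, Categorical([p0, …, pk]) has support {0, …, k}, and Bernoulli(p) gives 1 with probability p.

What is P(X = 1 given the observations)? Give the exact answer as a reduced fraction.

P(X = 1 | obs) = 13/19

Enumerate traces; 24 have nonzero weight after conditioning:
  (Y=1, Z=0, W=0, X=2, U=0) weight 1/63
  (Y=1, Z=0, W=0, X=2, U=1) weight 1/126
  (Y=1, Z=0, W=1, X=1, U=0) weight 1/42
  (Y=1, Z=0, W=1, X=1, U=1) weight 1/84
  (Y=1, Z=1, W=0, X=2, U=0) weight 4/315
  (Y=1, Z=1, W=0, X=2, U=1) weight 2/315
  (Y=1, Z=1, W=1, X=1, U=0) weight 4/105
  (Y=1, Z=1, W=1, X=1, U=1) weight 2/105
  … 16 more
Group by X:
  weight(X=1) = 39/140
  weight(X=2) = 9/70
Total weight = 39/140 + 9/70 = 57/140
P(X=1 | obs) = 39/140 / 57/140 = 13/19
P(X=2 | obs) = 9/70 / 57/140 = 6/19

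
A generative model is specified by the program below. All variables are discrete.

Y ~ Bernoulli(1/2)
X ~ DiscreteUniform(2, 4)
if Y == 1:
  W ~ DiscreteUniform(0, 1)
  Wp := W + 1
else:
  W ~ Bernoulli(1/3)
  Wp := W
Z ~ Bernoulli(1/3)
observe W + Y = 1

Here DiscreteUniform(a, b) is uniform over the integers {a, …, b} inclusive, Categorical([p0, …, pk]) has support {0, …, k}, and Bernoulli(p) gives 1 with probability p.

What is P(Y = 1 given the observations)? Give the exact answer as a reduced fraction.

Enumerate traces; 12 have nonzero weight after conditioning:
  (Y=0, X=2, W=1, Z=0) weight 1/27
  (Y=0, X=2, W=1, Z=1) weight 1/54
  (Y=0, X=3, W=1, Z=0) weight 1/27
  (Y=0, X=3, W=1, Z=1) weight 1/54
  (Y=0, X=4, W=1, Z=0) weight 1/27
  (Y=0, X=4, W=1, Z=1) weight 1/54
  (Y=1, X=2, W=0, Z=0) weight 1/18
  (Y=1, X=2, W=0, Z=1) weight 1/36
  … 4 more
Group by Y:
  weight(Y=0) = 1/6
  weight(Y=1) = 1/4
Total weight = 1/6 + 1/4 = 5/12
P(Y=0 | obs) = 1/6 / 5/12 = 2/5
P(Y=1 | obs) = 1/4 / 5/12 = 3/5

P(Y = 1 | obs) = 3/5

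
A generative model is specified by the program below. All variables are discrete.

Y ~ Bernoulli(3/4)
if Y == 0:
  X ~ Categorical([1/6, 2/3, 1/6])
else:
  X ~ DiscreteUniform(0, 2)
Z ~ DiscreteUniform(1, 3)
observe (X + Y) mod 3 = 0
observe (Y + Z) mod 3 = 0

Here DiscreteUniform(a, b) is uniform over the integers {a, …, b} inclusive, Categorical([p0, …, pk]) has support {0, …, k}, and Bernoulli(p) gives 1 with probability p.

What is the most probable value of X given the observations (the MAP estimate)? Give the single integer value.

argmax_v P(X = v | obs) = 2

Enumerate traces; 2 have nonzero weight after conditioning:
  (Y=0, X=0, Z=3) weight 1/72
  (Y=1, X=2, Z=2) weight 1/12
Group by X:
  weight(X=0) = 1/72
  weight(X=2) = 1/12
Total weight = 1/72 + 1/12 = 7/72
P(X=0 | obs) = 1/72 / 7/72 = 1/7
P(X=2 | obs) = 1/12 / 7/72 = 6/7
argmax = 2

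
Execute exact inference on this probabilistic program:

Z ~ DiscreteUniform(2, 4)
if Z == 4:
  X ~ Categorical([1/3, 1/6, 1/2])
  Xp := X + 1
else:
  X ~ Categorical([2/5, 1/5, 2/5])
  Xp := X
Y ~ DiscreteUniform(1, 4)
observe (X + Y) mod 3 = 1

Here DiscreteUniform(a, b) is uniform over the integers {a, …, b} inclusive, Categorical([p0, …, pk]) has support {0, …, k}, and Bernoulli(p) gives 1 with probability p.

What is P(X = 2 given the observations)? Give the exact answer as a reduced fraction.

P(X = 2 | obs) = 39/124

Enumerate traces; 12 have nonzero weight after conditioning:
  (Z=2, X=0, Y=1) weight 1/30
  (Z=2, X=0, Y=4) weight 1/30
  (Z=2, X=1, Y=3) weight 1/60
  (Z=2, X=2, Y=2) weight 1/30
  (Z=3, X=0, Y=1) weight 1/30
  (Z=3, X=0, Y=4) weight 1/30
  (Z=3, X=1, Y=3) weight 1/60
  (Z=3, X=2, Y=2) weight 1/30
  … 4 more
Group by X:
  weight(X=0) = 17/90
  weight(X=1) = 17/360
  weight(X=2) = 13/120
Total weight = 17/90 + 17/360 + 13/120 = 31/90
P(X=0 | obs) = 17/90 / 31/90 = 17/31
P(X=1 | obs) = 17/360 / 31/90 = 17/124
P(X=2 | obs) = 13/120 / 31/90 = 39/124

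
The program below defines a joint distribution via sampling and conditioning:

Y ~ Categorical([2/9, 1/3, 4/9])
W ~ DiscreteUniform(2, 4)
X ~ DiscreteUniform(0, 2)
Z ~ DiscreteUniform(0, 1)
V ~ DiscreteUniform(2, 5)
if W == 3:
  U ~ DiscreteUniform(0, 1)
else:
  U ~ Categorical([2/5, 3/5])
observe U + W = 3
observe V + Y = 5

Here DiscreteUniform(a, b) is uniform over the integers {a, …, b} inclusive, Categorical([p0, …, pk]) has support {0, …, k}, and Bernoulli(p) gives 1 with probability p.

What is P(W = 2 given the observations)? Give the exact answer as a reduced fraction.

P(W = 2 | obs) = 6/11

Enumerate traces; 36 have nonzero weight after conditioning:
  (Y=0, W=2, X=0, Z=0, V=5, U=1) weight 1/540
  (Y=0, W=2, X=0, Z=1, V=5, U=1) weight 1/540
  (Y=0, W=2, X=1, Z=0, V=5, U=1) weight 1/540
  (Y=0, W=2, X=1, Z=1, V=5, U=1) weight 1/540
  (Y=0, W=2, X=2, Z=0, V=5, U=1) weight 1/540
  (Y=0, W=2, X=2, Z=1, V=5, U=1) weight 1/540
  (Y=0, W=3, X=0, Z=0, V=5, U=0) weight 1/648
  (Y=0, W=3, X=0, Z=1, V=5, U=0) weight 1/648
  … 28 more
Group by W:
  weight(W=2) = 1/20
  weight(W=3) = 1/24
Total weight = 1/20 + 1/24 = 11/120
P(W=2 | obs) = 1/20 / 11/120 = 6/11
P(W=3 | obs) = 1/24 / 11/120 = 5/11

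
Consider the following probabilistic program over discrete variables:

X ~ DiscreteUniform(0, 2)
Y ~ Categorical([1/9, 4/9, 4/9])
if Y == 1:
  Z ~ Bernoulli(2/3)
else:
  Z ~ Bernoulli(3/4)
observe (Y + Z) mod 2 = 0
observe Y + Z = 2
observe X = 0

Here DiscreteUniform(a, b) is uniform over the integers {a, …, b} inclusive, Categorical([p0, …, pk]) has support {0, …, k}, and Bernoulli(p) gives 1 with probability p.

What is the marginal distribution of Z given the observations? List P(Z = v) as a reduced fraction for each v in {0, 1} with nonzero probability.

P(Z=0) = 3/11, P(Z=1) = 8/11

Enumerate traces; 2 have nonzero weight after conditioning:
  (X=0, Y=1, Z=1) weight 8/81
  (X=0, Y=2, Z=0) weight 1/27
Group by Z:
  weight(Z=0) = 1/27
  weight(Z=1) = 8/81
Total weight = 1/27 + 8/81 = 11/81
P(Z=0 | obs) = 1/27 / 11/81 = 3/11
P(Z=1 | obs) = 8/81 / 11/81 = 8/11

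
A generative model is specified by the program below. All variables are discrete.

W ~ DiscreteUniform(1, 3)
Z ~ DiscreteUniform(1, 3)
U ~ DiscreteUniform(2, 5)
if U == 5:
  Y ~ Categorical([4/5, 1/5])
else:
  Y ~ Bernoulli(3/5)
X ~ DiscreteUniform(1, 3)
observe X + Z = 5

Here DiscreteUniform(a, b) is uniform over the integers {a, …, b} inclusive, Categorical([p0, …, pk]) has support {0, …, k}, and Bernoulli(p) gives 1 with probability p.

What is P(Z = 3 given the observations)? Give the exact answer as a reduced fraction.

P(Z = 3 | obs) = 1/2

Enumerate traces; 48 have nonzero weight after conditioning:
  (W=1, Z=2, U=2, Y=0, X=3) weight 1/270
  (W=1, Z=2, U=2, Y=1, X=3) weight 1/180
  (W=1, Z=2, U=3, Y=0, X=3) weight 1/270
  (W=1, Z=2, U=3, Y=1, X=3) weight 1/180
  (W=1, Z=2, U=4, Y=0, X=3) weight 1/270
  (W=1, Z=2, U=4, Y=1, X=3) weight 1/180
  (W=1, Z=2, U=5, Y=0, X=3) weight 1/135
  (W=1, Z=2, U=5, Y=1, X=3) weight 1/540
  (W=1, Z=3, U=2, Y=0, X=2) weight 1/270
  … 39 more
Group by Z:
  weight(Z=2) = 1/9
  weight(Z=3) = 1/9
Total weight = 1/9 + 1/9 = 2/9
P(Z=2 | obs) = 1/9 / 2/9 = 1/2
P(Z=3 | obs) = 1/9 / 2/9 = 1/2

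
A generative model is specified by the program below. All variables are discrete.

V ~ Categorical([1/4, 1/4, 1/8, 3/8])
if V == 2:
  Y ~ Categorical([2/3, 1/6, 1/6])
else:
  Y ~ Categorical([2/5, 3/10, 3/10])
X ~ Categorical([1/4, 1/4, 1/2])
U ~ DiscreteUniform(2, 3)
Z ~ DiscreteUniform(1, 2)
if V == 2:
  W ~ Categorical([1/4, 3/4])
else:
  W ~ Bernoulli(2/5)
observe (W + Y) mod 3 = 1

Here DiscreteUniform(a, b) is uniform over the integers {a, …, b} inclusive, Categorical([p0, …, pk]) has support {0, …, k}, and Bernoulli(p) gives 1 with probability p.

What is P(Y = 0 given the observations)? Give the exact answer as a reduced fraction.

P(Y = 0 | obs) = 972/1753

Enumerate traces; 96 have nonzero weight after conditioning:
  (V=0, Y=0, X=0, U=2, Z=1, W=1) weight 1/400
  (V=0, Y=0, X=0, U=2, Z=2, W=1) weight 1/400
  (V=0, Y=0, X=0, U=3, Z=1, W=1) weight 1/400
  (V=0, Y=0, X=0, U=3, Z=2, W=1) weight 1/400
  (V=0, Y=0, X=1, U=2, Z=1, W=1) weight 1/400
  (V=0, Y=0, X=1, U=2, Z=2, W=1) weight 1/400
  (V=0, Y=0, X=1, U=3, Z=1, W=1) weight 1/400
  (V=0, Y=0, X=1, U=3, Z=2, W=1) weight 1/400
  (V=0, Y=1, X=0, U=2, Z=1, W=0) weight 9/3200
  … 87 more
Group by Y:
  weight(Y=0) = 81/400
  weight(Y=1) = 781/4800
Total weight = 81/400 + 781/4800 = 1753/4800
P(Y=0 | obs) = 81/400 / 1753/4800 = 972/1753
P(Y=1 | obs) = 781/4800 / 1753/4800 = 781/1753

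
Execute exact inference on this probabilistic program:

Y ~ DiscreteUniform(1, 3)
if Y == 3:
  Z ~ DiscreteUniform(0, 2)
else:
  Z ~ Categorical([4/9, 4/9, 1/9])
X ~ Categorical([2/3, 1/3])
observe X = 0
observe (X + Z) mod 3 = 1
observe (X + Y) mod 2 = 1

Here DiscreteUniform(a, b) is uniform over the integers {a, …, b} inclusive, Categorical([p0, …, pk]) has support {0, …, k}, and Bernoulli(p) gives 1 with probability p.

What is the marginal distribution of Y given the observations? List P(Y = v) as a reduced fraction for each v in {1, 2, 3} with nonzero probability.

Enumerate traces; 2 have nonzero weight after conditioning:
  (Y=1, Z=1, X=0) weight 8/81
  (Y=3, Z=1, X=0) weight 2/27
Group by Y:
  weight(Y=1) = 8/81
  weight(Y=3) = 2/27
Total weight = 8/81 + 2/27 = 14/81
P(Y=1 | obs) = 8/81 / 14/81 = 4/7
P(Y=3 | obs) = 2/27 / 14/81 = 3/7

P(Y=1) = 4/7, P(Y=3) = 3/7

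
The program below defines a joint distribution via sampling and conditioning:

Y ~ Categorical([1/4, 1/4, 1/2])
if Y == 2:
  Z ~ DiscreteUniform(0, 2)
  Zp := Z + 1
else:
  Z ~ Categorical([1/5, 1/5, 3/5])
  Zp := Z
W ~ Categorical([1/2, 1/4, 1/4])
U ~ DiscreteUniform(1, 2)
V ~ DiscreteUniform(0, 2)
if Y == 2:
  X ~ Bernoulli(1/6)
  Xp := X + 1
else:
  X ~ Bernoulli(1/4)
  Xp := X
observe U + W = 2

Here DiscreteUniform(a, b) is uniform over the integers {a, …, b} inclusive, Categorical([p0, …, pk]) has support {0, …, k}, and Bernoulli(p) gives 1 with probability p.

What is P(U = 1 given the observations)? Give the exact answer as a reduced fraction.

P(U = 1 | obs) = 1/3

Enumerate traces; 108 have nonzero weight after conditioning:
  (Y=0, Z=0, W=0, U=2, V=0, X=0) weight 1/320
  (Y=0, Z=0, W=0, U=2, V=0, X=1) weight 1/960
  (Y=0, Z=0, W=0, U=2, V=1, X=0) weight 1/320
  (Y=0, Z=0, W=0, U=2, V=1, X=1) weight 1/960
  (Y=0, Z=0, W=0, U=2, V=2, X=0) weight 1/320
  (Y=0, Z=0, W=0, U=2, V=2, X=1) weight 1/960
  (Y=0, Z=0, W=1, U=1, V=0, X=0) weight 1/640
  (Y=0, Z=0, W=1, U=1, V=0, X=1) weight 1/1920
  … 100 more
Group by U:
  weight(U=1) = 1/8
  weight(U=2) = 1/4
Total weight = 1/8 + 1/4 = 3/8
P(U=1 | obs) = 1/8 / 3/8 = 1/3
P(U=2 | obs) = 1/4 / 3/8 = 2/3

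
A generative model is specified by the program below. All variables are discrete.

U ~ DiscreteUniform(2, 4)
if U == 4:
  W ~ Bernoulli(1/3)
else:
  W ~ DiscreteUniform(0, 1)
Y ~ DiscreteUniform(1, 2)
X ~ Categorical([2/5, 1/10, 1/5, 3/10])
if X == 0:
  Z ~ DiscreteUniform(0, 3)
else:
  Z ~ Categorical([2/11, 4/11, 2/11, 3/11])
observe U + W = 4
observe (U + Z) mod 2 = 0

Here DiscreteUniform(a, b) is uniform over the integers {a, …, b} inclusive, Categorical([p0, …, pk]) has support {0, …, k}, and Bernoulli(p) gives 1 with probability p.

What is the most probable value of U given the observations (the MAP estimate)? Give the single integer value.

Enumerate traces; 32 have nonzero weight after conditioning:
  (U=3, W=1, Y=1, X=0, Z=1) weight 1/120
  (U=3, W=1, Y=1, X=0, Z=3) weight 1/120
  (U=3, W=1, Y=1, X=1, Z=1) weight 1/330
  (U=3, W=1, Y=1, X=1, Z=3) weight 1/440
  (U=3, W=1, Y=1, X=2, Z=1) weight 1/165
  (U=3, W=1, Y=1, X=2, Z=3) weight 1/220
  (U=3, W=1, Y=1, X=3, Z=1) weight 1/110
  (U=3, W=1, Y=1, X=3, Z=3) weight 3/440
  (U=4, W=0, Y=1, X=0, Z=0) weight 1/90
  … 23 more
Group by U:
  weight(U=3) = 16/165
  weight(U=4) = 46/495
Total weight = 16/165 + 46/495 = 94/495
P(U=3 | obs) = 16/165 / 94/495 = 24/47
P(U=4 | obs) = 46/495 / 94/495 = 23/47
argmax = 3

argmax_v P(U = v | obs) = 3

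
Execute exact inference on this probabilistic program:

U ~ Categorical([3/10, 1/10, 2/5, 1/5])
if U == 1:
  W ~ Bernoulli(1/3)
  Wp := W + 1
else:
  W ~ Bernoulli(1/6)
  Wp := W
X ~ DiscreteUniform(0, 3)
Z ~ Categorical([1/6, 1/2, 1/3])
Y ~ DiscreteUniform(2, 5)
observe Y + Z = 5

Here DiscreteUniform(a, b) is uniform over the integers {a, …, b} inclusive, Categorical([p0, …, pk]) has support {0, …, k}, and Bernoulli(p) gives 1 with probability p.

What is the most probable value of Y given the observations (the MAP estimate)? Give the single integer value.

argmax_v P(Y = v | obs) = 4

Enumerate traces; 96 have nonzero weight after conditioning:
  (U=0, W=0, X=0, Z=0, Y=5) weight 1/384
  (U=0, W=0, X=0, Z=1, Y=4) weight 1/128
  (U=0, W=0, X=0, Z=2, Y=3) weight 1/192
  (U=0, W=0, X=1, Z=0, Y=5) weight 1/384
  (U=0, W=0, X=1, Z=1, Y=4) weight 1/128
  (U=0, W=0, X=1, Z=2, Y=3) weight 1/192
  (U=0, W=0, X=2, Z=0, Y=5) weight 1/384
  (U=0, W=0, X=2, Z=1, Y=4) weight 1/128
  … 88 more
Group by Y:
  weight(Y=3) = 1/12
  weight(Y=4) = 1/8
  weight(Y=5) = 1/24
Total weight = 1/12 + 1/8 + 1/24 = 1/4
P(Y=3 | obs) = 1/12 / 1/4 = 1/3
P(Y=4 | obs) = 1/8 / 1/4 = 1/2
P(Y=5 | obs) = 1/24 / 1/4 = 1/6
argmax = 4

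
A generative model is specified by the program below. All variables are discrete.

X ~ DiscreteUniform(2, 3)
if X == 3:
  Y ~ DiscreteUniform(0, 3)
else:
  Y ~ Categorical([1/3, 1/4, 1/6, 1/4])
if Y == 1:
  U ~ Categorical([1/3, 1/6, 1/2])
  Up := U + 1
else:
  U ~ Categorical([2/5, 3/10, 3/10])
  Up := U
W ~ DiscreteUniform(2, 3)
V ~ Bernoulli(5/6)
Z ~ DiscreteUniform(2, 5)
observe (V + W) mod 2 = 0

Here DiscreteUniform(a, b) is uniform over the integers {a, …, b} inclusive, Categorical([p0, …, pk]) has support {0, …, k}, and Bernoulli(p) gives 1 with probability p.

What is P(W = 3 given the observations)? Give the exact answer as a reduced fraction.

Enumerate traces; 192 have nonzero weight after conditioning:
  (X=2, Y=0, U=0, W=2, V=0, Z=2) weight 1/720
  (X=2, Y=0, U=0, W=2, V=0, Z=3) weight 1/720
  (X=2, Y=0, U=0, W=2, V=0, Z=4) weight 1/720
  (X=2, Y=0, U=0, W=2, V=0, Z=5) weight 1/720
  (X=2, Y=0, U=0, W=3, V=1, Z=2) weight 1/144
  (X=2, Y=0, U=0, W=3, V=1, Z=3) weight 1/144
  (X=2, Y=0, U=0, W=3, V=1, Z=4) weight 1/144
  (X=2, Y=0, U=0, W=3, V=1, Z=5) weight 1/144
  … 184 more
Group by W:
  weight(W=2) = 1/12
  weight(W=3) = 5/12
Total weight = 1/12 + 5/12 = 1/2
P(W=2 | obs) = 1/12 / 1/2 = 1/6
P(W=3 | obs) = 5/12 / 1/2 = 5/6

P(W = 3 | obs) = 5/6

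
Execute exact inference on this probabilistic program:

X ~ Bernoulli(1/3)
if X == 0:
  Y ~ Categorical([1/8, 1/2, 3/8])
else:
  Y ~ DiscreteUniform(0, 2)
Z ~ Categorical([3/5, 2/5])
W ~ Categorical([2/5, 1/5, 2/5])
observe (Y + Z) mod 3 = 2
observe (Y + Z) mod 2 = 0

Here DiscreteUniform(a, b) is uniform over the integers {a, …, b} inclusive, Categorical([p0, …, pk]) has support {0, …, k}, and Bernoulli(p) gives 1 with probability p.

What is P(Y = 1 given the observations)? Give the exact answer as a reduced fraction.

P(Y = 1 | obs) = 32/71

Enumerate traces; 12 have nonzero weight after conditioning:
  (X=0, Y=1, Z=1, W=0) weight 4/75
  (X=0, Y=1, Z=1, W=1) weight 2/75
  (X=0, Y=1, Z=1, W=2) weight 4/75
  (X=0, Y=2, Z=0, W=0) weight 3/50
  (X=0, Y=2, Z=0, W=1) weight 3/100
  (X=0, Y=2, Z=0, W=2) weight 3/50
  (X=1, Y=1, Z=1, W=0) weight 4/225
  (X=1, Y=1, Z=1, W=1) weight 2/225
  … 4 more
Group by Y:
  weight(Y=1) = 8/45
  weight(Y=2) = 13/60
Total weight = 8/45 + 13/60 = 71/180
P(Y=1 | obs) = 8/45 / 71/180 = 32/71
P(Y=2 | obs) = 13/60 / 71/180 = 39/71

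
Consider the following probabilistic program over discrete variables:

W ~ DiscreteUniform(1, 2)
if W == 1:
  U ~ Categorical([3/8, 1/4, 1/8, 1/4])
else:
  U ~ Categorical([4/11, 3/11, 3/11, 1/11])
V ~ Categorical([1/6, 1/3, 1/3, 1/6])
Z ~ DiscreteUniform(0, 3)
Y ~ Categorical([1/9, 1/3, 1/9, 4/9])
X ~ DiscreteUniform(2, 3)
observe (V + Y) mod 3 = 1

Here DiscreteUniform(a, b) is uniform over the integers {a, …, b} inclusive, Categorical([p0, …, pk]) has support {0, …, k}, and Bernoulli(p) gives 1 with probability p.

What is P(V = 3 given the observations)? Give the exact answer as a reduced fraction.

P(V = 3 | obs) = 1/6

Enumerate traces; 320 have nonzero weight after conditioning:
  (W=1, U=0, V=0, Z=0, Y=1, X=2) weight 1/768
  (W=1, U=0, V=0, Z=0, Y=1, X=3) weight 1/768
  (W=1, U=0, V=0, Z=1, Y=1, X=2) weight 1/768
  (W=1, U=0, V=0, Z=1, Y=1, X=3) weight 1/768
  (W=1, U=0, V=0, Z=2, Y=1, X=2) weight 1/768
  (W=1, U=0, V=0, Z=2, Y=1, X=3) weight 1/768
  (W=1, U=0, V=0, Z=3, Y=1, X=2) weight 1/768
  (W=1, U=0, V=0, Z=3, Y=1, X=3) weight 1/768
  (W=1, U=0, V=1, Z=0, Y=0, X=2) weight 1/1152
  (W=1, U=0, V=2, Z=0, Y=2, X=2) weight 1/1152
  … 310 more
Group by V:
  weight(V=0) = 1/18
  weight(V=1) = 5/27
  weight(V=2) = 1/27
  weight(V=3) = 1/18
Total weight = 1/18 + 5/27 + 1/27 + 1/18 = 1/3
P(V=0 | obs) = 1/18 / 1/3 = 1/6
P(V=1 | obs) = 5/27 / 1/3 = 5/9
P(V=2 | obs) = 1/27 / 1/3 = 1/9
P(V=3 | obs) = 1/18 / 1/3 = 1/6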